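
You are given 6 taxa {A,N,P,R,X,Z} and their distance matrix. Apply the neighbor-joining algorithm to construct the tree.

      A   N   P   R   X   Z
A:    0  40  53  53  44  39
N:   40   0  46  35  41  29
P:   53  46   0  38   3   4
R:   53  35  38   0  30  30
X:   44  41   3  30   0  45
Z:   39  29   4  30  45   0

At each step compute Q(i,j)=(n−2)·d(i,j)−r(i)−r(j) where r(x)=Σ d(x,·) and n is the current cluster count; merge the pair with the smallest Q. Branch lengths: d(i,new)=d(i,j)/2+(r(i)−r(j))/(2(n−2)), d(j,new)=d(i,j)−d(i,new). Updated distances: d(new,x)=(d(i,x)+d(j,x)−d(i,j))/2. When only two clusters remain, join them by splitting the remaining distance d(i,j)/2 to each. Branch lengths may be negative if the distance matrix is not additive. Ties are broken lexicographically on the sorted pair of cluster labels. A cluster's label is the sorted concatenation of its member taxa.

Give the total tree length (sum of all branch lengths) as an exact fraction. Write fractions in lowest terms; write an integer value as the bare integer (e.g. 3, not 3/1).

1. join P+X (d=3, Q=-295) ⇒ PX; edges |P|=-7/8, |X|=31/8
  updated: d(A,PX)=47, d(N,PX)=42, d(PX,R)=65/2, d(PX,Z)=23
2. join A+N (d=40, Q=-205) ⇒ AN; edges |A|=51/2, |N|=29/2
  updated: d(AN,PX)=49/2, d(AN,R)=24, d(AN,Z)=14
3. join AN+Z (d=14, Q=-203/2) ⇒ ANZ; edges |AN|=47/8, |Z|=65/8
  updated: d(ANZ,PX)=67/4, d(ANZ,R)=20
4. join ANZ+PX (d=67/4, Q=-277/4) ⇒ ANPXZ; edges |ANZ|=17/8, |PX|=117/8
  updated: d(ANPXZ,R)=143/8
5. join ANPXZ+R (d=143/8) ⇒ ANPRXZ; edges |ANPXZ|=143/16, |R|=143/16
final tree: ((((A:51/2,N:29/2):47/8,Z:65/8):17/8,(P:-7/8,X:31/8):117/8):143/16,R:143/16)
total length: 733/8

733/8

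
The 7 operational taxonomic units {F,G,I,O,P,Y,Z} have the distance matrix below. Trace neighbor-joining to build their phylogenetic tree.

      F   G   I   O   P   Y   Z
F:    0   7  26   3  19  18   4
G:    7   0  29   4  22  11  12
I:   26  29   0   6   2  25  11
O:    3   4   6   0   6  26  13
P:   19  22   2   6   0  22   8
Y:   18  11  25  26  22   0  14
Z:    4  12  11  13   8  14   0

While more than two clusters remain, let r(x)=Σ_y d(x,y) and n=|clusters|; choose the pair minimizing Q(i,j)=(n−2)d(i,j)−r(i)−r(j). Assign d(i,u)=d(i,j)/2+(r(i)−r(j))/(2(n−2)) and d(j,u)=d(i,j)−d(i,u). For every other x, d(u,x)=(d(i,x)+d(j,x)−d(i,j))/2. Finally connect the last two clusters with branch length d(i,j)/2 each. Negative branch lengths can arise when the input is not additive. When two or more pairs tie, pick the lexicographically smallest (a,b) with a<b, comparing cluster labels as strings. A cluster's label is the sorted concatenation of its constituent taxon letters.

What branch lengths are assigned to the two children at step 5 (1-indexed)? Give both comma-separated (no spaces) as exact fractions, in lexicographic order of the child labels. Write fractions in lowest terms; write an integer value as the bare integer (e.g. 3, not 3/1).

1/2,13/2

iteration 1: select I,P (d=2, Q=-168); attach at lengths (3, -1); label the merged cluster IP
  updated: d(F,IP)=43/2, d(G,IP)=49/2, d(IP,O)=5, d(IP,Y)=45/2, d(IP,Z)=17/2
iteration 2: select IP,O (d=5, Q=-113); attach at lengths (51/8, -11/8); label the merged cluster IOP
  updated: d(F,IOP)=39/4, d(G,IOP)=47/4, d(IOP,Y)=87/4, d(IOP,Z)=33/4
iteration 3: select G,Y (d=11, Q=-147/2); attach at lengths (5/3, 28/3); label the merged cluster GY
  updated: d(F,GY)=7, d(GY,IOP)=45/4, d(GY,Z)=15/2
iteration 4: select F,GY (d=7, Q=-65/2); attach at lengths (9/4, 19/4); label the merged cluster FGY
  updated: d(FGY,IOP)=7, d(FGY,Z)=9/4
iteration 5: select FGY,IOP (d=7, Q=-35/2); attach at lengths (1/2, 13/2); label the merged cluster FGIOPY
  updated: d(FGIOPY,Z)=7/4
iteration 6: select FGIOPY,Z (d=7/4); attach at lengths (7/8, 7/8); label the merged cluster FGIOPYZ
final tree: (((F:9/4,(G:5/3,Y:28/3):19/4):1/2,((I:3,P:-1):51/8,O:-11/8):13/2):7/8,Z:7/8)
total length: 135/4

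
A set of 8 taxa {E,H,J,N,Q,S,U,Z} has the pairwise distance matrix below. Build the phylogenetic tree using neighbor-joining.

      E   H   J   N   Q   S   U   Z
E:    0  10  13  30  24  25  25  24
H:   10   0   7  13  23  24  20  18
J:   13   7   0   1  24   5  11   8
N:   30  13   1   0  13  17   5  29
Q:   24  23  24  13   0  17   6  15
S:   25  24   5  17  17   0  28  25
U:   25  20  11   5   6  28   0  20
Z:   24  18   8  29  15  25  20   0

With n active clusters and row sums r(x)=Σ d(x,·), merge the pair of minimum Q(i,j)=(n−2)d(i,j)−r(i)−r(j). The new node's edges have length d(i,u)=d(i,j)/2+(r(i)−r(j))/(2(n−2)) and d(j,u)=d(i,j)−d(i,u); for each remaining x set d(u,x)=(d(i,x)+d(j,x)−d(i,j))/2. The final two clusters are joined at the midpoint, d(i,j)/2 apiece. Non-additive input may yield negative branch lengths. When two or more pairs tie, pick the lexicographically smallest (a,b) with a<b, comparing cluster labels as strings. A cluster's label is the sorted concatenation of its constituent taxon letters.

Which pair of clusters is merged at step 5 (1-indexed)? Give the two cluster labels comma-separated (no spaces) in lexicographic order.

1. join E+H (d=10, Q=-206) ⇒ EH; edges |E|=8, |H|=2
  updated: d(EH,J)=5, d(EH,N)=33/2, d(EH,Q)=37/2, d(EH,S)=39/2, d(EH,U)=35/2, d(EH,Z)=16
2. join Q+U (d=6, Q=-151) ⇒ QU; edges |Q|=18/5, |U|=12/5
  updated: d(EH,QU)=15, d(J,QU)=29/2, d(N,QU)=6, d(QU,S)=39/2, d(QU,Z)=29/2
3. join N+QU (d=6, Q=-115) ⇒ NQU; edges |N|=3, |QU|=3
  updated: d(EH,NQU)=51/4, d(J,NQU)=19/4, d(NQU,S)=61/4, d(NQU,Z)=75/4
4. join EH+Z (d=16, Q=-73) ⇒ EHZ; edges |EH|=67/12, |Z|=125/12
  updated: d(EHZ,J)=-3/2, d(EHZ,NQU)=31/4, d(EHZ,S)=57/4
5. join EHZ+NQU (d=31/4, Q=-131/4) ⇒ EHNQUZ; edges |EHZ|=33/16, |NQU|=91/16
  updated: d(EHNQUZ,J)=-9/4, d(EHNQUZ,S)=87/8
6. join EHNQUZ+J (d=-9/4, Q=-109/8) ⇒ EHJNQUZ; edges |EHNQUZ|=29/16, |J|=-65/16
  updated: d(EHJNQUZ,S)=145/16
7. join EHJNQUZ+S (d=145/16) ⇒ EHJNQSUZ; edges |EHJNQUZ|=145/32, |S|=145/32
final tree: (((((E:8,H:2):67/12,Z:125/12):33/16,(N:3,(Q:18/5,U:12/5):3):91/16):29/16,J:-65/16):145/32,S:145/32)
total length: 841/16

EHZ,NQU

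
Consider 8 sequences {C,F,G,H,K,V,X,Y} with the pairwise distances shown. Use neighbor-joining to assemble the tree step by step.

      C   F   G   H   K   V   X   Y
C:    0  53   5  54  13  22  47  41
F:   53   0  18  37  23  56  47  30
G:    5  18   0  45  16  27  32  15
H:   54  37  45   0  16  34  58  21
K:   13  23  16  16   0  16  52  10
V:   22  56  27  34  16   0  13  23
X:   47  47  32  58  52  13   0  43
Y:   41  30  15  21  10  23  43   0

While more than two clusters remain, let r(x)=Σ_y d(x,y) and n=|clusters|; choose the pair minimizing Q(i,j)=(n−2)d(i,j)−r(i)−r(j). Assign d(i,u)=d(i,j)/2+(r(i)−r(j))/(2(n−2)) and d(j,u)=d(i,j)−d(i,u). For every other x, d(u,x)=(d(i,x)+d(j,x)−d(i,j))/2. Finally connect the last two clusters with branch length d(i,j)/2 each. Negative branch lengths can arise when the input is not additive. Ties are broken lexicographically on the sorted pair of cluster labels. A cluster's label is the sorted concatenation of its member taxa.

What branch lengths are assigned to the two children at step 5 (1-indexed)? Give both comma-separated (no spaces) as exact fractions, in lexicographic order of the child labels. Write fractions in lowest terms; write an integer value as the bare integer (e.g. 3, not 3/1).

239/32,641/32

1. join V+X (d=13, Q=-405) ⇒ VX; edges |V|=-23/12, |X|=179/12
  updated: d(C,VX)=28, d(F,VX)=45, d(G,VX)=23, d(H,VX)=79/2, d(K,VX)=55/2, d(VX,Y)=53/2
2. join C+G (d=5, Q=-291) ⇒ CG; edges |C|=97/10, |G|=-47/10
  updated: d(CG,F)=33, d(CG,H)=47, d(CG,K)=12, d(CG,VX)=23, d(CG,Y)=51/2
3. join CG+VX (d=23, Q=-210) ⇒ CGVX; edges |CG|=71/8, |VX|=113/8
  updated: d(CGVX,F)=55/2, d(CGVX,H)=127/4, d(CGVX,K)=33/4, d(CGVX,Y)=29/2
4. join H+Y (d=21, Q=-473/4) ⇒ HY; edges |H|=373/24, |Y|=131/24
  updated: d(CGVX,HY)=101/8, d(F,HY)=23, d(HY,K)=5/2
5. join CGVX+F (d=55/2, Q=-535/8) ⇒ CFGVX; edges |CGVX|=239/32, |F|=641/32
  updated: d(CFGVX,HY)=65/16, d(CFGVX,K)=15/8
6. join CFGVX+HY (d=65/16, Q=-135/16) ⇒ CFGHVXY; edges |CFGVX|=55/32, |HY|=75/32
  updated: d(CFGHVXY,K)=5/32
7. join CFGHVXY+K (d=5/32) ⇒ CFGHKVXY; edges |CFGHVXY|=5/64, |K|=5/64
final tree: (((((C:97/10,G:-47/10):71/8,(V:-23/12,X:179/12):113/8):239/32,F:641/32):55/32,(H:373/24,Y:131/24):75/32):5/64,K:5/64)
total length: 2999/32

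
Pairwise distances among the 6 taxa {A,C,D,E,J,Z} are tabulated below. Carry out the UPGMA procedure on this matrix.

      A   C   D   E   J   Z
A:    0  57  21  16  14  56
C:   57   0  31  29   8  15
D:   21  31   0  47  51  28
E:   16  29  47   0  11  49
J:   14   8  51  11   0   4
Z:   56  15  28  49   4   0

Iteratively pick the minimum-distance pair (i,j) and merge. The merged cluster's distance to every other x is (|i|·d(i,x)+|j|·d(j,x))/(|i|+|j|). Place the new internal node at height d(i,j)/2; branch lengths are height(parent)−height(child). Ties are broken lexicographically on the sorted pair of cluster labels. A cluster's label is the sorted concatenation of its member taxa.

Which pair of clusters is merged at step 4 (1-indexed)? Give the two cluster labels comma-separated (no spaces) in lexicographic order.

AE,D

1. join J+Z (d=4) ⇒ JZ; edges |J|=2, |Z|=2
  updated: d(A,JZ)=35, d(C,JZ)=23/2, d(D,JZ)=79/2, d(E,JZ)=30
2. join C+JZ (d=23/2) ⇒ CJZ; edges |C|=23/4, |JZ|=15/4
  updated: d(A,CJZ)=127/3, d(CJZ,D)=110/3, d(CJZ,E)=89/3
3. join A+E (d=16) ⇒ AE; edges |A|=8, |E|=8
  updated: d(AE,CJZ)=36, d(AE,D)=34
4. join AE+D (d=34) ⇒ ADE; edges |AE|=9, |D|=17
  updated: d(ADE,CJZ)=326/9
5. join ADE+CJZ (d=326/9) ⇒ ACDEJZ; edges |ADE|=10/9, |CJZ|=445/36
final tree: (((A:8,E:8):9,D:17):10/9,(C:23/4,(J:2,Z:2):15/4):445/36)
total length: 2483/36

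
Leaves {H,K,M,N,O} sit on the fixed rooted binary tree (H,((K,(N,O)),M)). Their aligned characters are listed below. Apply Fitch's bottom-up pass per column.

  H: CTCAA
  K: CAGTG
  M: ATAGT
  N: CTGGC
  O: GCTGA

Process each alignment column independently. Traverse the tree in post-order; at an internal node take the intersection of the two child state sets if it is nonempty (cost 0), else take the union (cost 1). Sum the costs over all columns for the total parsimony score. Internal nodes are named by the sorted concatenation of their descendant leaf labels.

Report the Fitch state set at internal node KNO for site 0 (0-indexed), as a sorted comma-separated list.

[col 0] NO: children N:{C}, O:{G} ∪→ {C,G}; cost 1
[col 0] KNO: children K:{C}, NO:{C,G} ∩→ {C}; cost 0
[col 0] KMNO: children KNO:{C}, M:{A} ∪→ {A,C}; cost 1
[col 0] HKMNO: children H:{C}, KMNO:{A,C} ∩→ {C}; cost 0
[col 1] NO: children N:{T}, O:{C} ∪→ {C,T}; cost 1
[col 1] KNO: children K:{A}, NO:{C,T} ∪→ {A,C,T}; cost 1
[col 1] KMNO: children KNO:{A,C,T}, M:{T} ∩→ {T}; cost 0
[col 1] HKMNO: children H:{T}, KMNO:{T} ∩→ {T}; cost 0
[col 2] NO: children N:{G}, O:{T} ∪→ {G,T}; cost 1
[col 2] KNO: children K:{G}, NO:{G,T} ∩→ {G}; cost 0
[col 2] KMNO: children KNO:{G}, M:{A} ∪→ {A,G}; cost 1
[col 2] HKMNO: children H:{C}, KMNO:{A,G} ∪→ {A,C,G}; cost 1
[col 3] NO: children N:{G}, O:{G} ∩→ {G}; cost 0
[col 3] KNO: children K:{T}, NO:{G} ∪→ {G,T}; cost 1
[col 3] KMNO: children KNO:{G,T}, M:{G} ∩→ {G}; cost 0
[col 3] HKMNO: children H:{A}, KMNO:{G} ∪→ {A,G}; cost 1
[col 4] NO: children N:{C}, O:{A} ∪→ {A,C}; cost 1
[col 4] KNO: children K:{G}, NO:{A,C} ∪→ {A,C,G}; cost 1
[col 4] KMNO: children KNO:{A,C,G}, M:{T} ∪→ {A,C,G,T}; cost 1
[col 4] HKMNO: children H:{A}, KMNO:{A,C,G,T} ∩→ {A}; cost 0
per-site changes: [2, 2, 3, 2, 3]; total = 12

C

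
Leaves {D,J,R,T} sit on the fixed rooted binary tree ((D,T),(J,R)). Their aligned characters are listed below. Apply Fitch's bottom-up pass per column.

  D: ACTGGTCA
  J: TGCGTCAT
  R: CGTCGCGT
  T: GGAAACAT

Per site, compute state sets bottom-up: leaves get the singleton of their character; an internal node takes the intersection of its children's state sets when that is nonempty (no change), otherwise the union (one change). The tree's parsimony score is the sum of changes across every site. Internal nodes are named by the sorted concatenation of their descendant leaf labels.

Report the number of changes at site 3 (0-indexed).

2

site 0, node DT: D={A} ∪ T={G} → {A,G} (+1)
site 0, node JR: J={T} ∪ R={C} → {C,T} (+1)
site 0, node DJRT: DT={A,G} ∪ JR={C,T} → {A,C,G,T} (+1)
site 1, node DT: D={C} ∪ T={G} → {C,G} (+1)
site 1, node JR: J={G} ∩ R={G} → {G} (+0)
site 1, node DJRT: DT={C,G} ∩ JR={G} → {G} (+0)
site 2, node DT: D={T} ∪ T={A} → {A,T} (+1)
site 2, node JR: J={C} ∪ R={T} → {C,T} (+1)
site 2, node DJRT: DT={A,T} ∩ JR={C,T} → {T} (+0)
site 3, node DT: D={G} ∪ T={A} → {A,G} (+1)
site 3, node JR: J={G} ∪ R={C} → {C,G} (+1)
site 3, node DJRT: DT={A,G} ∩ JR={C,G} → {G} (+0)
site 4, node DT: D={G} ∪ T={A} → {A,G} (+1)
site 4, node JR: J={T} ∪ R={G} → {G,T} (+1)
site 4, node DJRT: DT={A,G} ∩ JR={G,T} → {G} (+0)
site 5, node DT: D={T} ∪ T={C} → {C,T} (+1)
site 5, node JR: J={C} ∩ R={C} → {C} (+0)
site 5, node DJRT: DT={C,T} ∩ JR={C} → {C} (+0)
site 6, node DT: D={C} ∪ T={A} → {A,C} (+1)
site 6, node JR: J={A} ∪ R={G} → {A,G} (+1)
site 6, node DJRT: DT={A,C} ∩ JR={A,G} → {A} (+0)
site 7, node DT: D={A} ∪ T={T} → {A,T} (+1)
site 7, node JR: J={T} ∩ R={T} → {T} (+0)
site 7, node DJRT: DT={A,T} ∩ JR={T} → {T} (+0)
per-site changes: [3, 1, 2, 2, 2, 1, 2, 1]; total = 14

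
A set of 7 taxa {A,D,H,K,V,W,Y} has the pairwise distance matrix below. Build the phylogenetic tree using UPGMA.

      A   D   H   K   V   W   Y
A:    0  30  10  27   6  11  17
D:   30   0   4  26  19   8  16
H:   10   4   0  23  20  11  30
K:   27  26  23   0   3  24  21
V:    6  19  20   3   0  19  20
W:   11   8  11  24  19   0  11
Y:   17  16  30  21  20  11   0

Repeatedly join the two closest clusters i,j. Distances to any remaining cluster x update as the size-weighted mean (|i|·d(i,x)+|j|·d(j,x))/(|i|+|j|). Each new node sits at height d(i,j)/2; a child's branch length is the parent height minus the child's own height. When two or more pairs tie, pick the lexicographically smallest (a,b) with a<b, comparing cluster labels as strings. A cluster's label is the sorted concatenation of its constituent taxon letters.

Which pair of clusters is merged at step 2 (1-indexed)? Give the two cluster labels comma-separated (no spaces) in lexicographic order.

1. join K+V (d=3) ⇒ KV; edges |K|=3/2, |V|=3/2
  updated: d(A,KV)=33/2, d(D,KV)=45/2, d(H,KV)=43/2, d(KV,W)=43/2, d(KV,Y)=41/2
2. join D+H (d=4) ⇒ DH; edges |D|=2, |H|=2
  updated: d(A,DH)=20, d(DH,KV)=22, d(DH,W)=19/2, d(DH,Y)=23
3. join DH+W (d=19/2) ⇒ DHW; edges |DH|=11/4, |W|=19/4
  updated: d(A,DHW)=17, d(DHW,KV)=131/6, d(DHW,Y)=19
4. join A+KV (d=33/2) ⇒ AKV; edges |A|=33/4, |KV|=27/4
  updated: d(AKV,DHW)=182/9, d(AKV,Y)=58/3
5. join DHW+Y (d=19) ⇒ DHWY; edges |DHW|=19/4, |Y|=19/2
  updated: d(AKV,DHWY)=20
6. join AKV+DHWY (d=20) ⇒ ADHKVWY; edges |AKV|=7/4, |DHWY|=1/2
final tree: ((A:33/4,(K:3/2,V:3/2):27/4):7/4,(((D:2,H:2):11/4,W:19/4):19/4,Y:19/2):1/2)
total length: 46

D,H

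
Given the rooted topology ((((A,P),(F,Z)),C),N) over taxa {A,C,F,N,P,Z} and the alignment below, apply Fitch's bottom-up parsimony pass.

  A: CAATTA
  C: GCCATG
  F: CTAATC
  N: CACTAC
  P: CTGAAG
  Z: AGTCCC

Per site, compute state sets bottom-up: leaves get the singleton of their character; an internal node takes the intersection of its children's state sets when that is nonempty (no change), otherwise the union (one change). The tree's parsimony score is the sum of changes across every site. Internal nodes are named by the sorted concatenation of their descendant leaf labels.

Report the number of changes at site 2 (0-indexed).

site 0, node AP: A={C} ∩ P={C} → {C} (+0)
site 0, node FZ: F={C} ∪ Z={A} → {A,C} (+1)
site 0, node AFPZ: AP={C} ∩ FZ={A,C} → {C} (+0)
site 0, node ACFPZ: AFPZ={C} ∪ C={G} → {C,G} (+1)
site 0, node ACFNPZ: ACFPZ={C,G} ∩ N={C} → {C} (+0)
site 1, node AP: A={A} ∪ P={T} → {A,T} (+1)
site 1, node FZ: F={T} ∪ Z={G} → {G,T} (+1)
site 1, node AFPZ: AP={A,T} ∩ FZ={G,T} → {T} (+0)
site 1, node ACFPZ: AFPZ={T} ∪ C={C} → {C,T} (+1)
site 1, node ACFNPZ: ACFPZ={C,T} ∪ N={A} → {A,C,T} (+1)
site 2, node AP: A={A} ∪ P={G} → {A,G} (+1)
site 2, node FZ: F={A} ∪ Z={T} → {A,T} (+1)
site 2, node AFPZ: AP={A,G} ∩ FZ={A,T} → {A} (+0)
site 2, node ACFPZ: AFPZ={A} ∪ C={C} → {A,C} (+1)
site 2, node ACFNPZ: ACFPZ={A,C} ∩ N={C} → {C} (+0)
site 3, node AP: A={T} ∪ P={A} → {A,T} (+1)
site 3, node FZ: F={A} ∪ Z={C} → {A,C} (+1)
site 3, node AFPZ: AP={A,T} ∩ FZ={A,C} → {A} (+0)
site 3, node ACFPZ: AFPZ={A} ∩ C={A} → {A} (+0)
site 3, node ACFNPZ: ACFPZ={A} ∪ N={T} → {A,T} (+1)
site 4, node AP: A={T} ∪ P={A} → {A,T} (+1)
site 4, node FZ: F={T} ∪ Z={C} → {C,T} (+1)
site 4, node AFPZ: AP={A,T} ∩ FZ={C,T} → {T} (+0)
site 4, node ACFPZ: AFPZ={T} ∩ C={T} → {T} (+0)
site 4, node ACFNPZ: ACFPZ={T} ∪ N={A} → {A,T} (+1)
site 5, node AP: A={A} ∪ P={G} → {A,G} (+1)
site 5, node FZ: F={C} ∩ Z={C} → {C} (+0)
site 5, node AFPZ: AP={A,G} ∪ FZ={C} → {A,C,G} (+1)
site 5, node ACFPZ: AFPZ={A,C,G} ∩ C={G} → {G} (+0)
site 5, node ACFNPZ: ACFPZ={G} ∪ N={C} → {C,G} (+1)
per-site changes: [2, 4, 3, 3, 3, 3]; total = 18

3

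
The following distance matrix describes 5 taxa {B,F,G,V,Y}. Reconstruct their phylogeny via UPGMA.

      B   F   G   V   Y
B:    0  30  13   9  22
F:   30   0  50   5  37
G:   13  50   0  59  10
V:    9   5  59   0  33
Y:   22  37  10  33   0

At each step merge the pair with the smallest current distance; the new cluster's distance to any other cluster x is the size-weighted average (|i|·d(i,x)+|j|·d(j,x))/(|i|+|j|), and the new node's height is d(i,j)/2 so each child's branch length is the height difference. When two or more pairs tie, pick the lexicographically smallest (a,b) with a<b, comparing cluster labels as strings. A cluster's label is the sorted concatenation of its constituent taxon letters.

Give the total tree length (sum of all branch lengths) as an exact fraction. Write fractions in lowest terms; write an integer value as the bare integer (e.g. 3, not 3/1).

631/12

step 1: merge (F,V) at d=5; branch lengths F→5/2, V→5/2; new cluster FV
  updated: d(B,FV)=39/2, d(FV,G)=109/2, d(FV,Y)=35
step 2: merge (G,Y) at d=10; branch lengths G→5, Y→5; new cluster GY
  updated: d(B,GY)=35/2, d(FV,GY)=179/4
step 3: merge (B,GY) at d=35/2; branch lengths B→35/4, GY→15/4; new cluster BGY
  updated: d(BGY,FV)=109/3
step 4: merge (BGY,FV) at d=109/3; branch lengths BGY→113/12, FV→47/3; new cluster BFGVY
final tree: ((B:35/4,(G:5,Y:5):15/4):113/12,(F:5/2,V:5/2):47/3)
total length: 631/12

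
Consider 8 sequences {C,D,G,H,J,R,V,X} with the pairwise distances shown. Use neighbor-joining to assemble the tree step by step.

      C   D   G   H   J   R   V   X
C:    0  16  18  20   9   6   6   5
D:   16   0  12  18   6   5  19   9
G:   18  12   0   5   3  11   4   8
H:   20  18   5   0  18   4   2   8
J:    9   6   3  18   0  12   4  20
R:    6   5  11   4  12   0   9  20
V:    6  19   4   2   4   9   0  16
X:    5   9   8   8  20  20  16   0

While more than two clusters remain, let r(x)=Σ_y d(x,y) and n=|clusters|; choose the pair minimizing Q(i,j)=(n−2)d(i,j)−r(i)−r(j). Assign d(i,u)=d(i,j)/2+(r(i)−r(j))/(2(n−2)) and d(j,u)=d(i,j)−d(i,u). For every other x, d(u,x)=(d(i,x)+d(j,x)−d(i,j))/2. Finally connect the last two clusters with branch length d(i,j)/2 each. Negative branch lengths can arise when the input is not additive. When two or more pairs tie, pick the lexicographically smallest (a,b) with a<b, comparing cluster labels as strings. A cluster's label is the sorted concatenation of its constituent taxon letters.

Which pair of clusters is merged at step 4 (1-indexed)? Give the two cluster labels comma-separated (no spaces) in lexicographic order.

step 1: merge (C,X) at d=5, Q=-136; branch lengths C→2, X→3; new cluster CX
  updated: d(CX,D)=10, d(CX,G)=21/2, d(CX,H)=23/2, d(CX,J)=12, d(CX,R)=21/2, d(CX,V)=17/2
step 2: merge (D,R) at d=5, Q=-193/2; branch lengths D→87/20, R→13/20; new cluster DR
  updated: d(CX,DR)=31/4, d(DR,G)=9, d(DR,H)=17/2, d(DR,J)=13/2, d(DR,V)=23/2
step 3: merge (H,V) at d=2, Q=-67; branch lengths H→23/8, V→-7/8; new cluster HV
  updated: d(CX,HV)=9, d(DR,HV)=9, d(G,HV)=7/2, d(HV,J)=10
step 4: merge (G,J) at d=3, Q=-97/2; branch lengths G→7/12, J→29/12; new cluster GJ
  updated: d(CX,GJ)=39/4, d(DR,GJ)=25/4, d(GJ,HV)=21/4
step 5: merge (CX,DR) at d=31/4, Q=-34; branch lengths CX→19/4, DR→3; new cluster CDRX
  updated: d(CDRX,GJ)=33/8, d(CDRX,HV)=41/8
step 6: merge (CDRX,GJ) at d=33/8, Q=-29/2; branch lengths CDRX→2, GJ→17/8; new cluster CDGJRX
  updated: d(CDGJRX,HV)=25/8
step 7: merge (CDGJRX,HV) at d=25/8; branch lengths CDGJRX→25/16, HV→25/16; new cluster CDGHJRVX
final tree: ((((C:2,X:3):19/4,(D:87/20,R:13/20):3):2,(G:7/12,J:29/12):17/8):25/16,(H:23/8,V:-7/8):25/16)
total length: 30

G,J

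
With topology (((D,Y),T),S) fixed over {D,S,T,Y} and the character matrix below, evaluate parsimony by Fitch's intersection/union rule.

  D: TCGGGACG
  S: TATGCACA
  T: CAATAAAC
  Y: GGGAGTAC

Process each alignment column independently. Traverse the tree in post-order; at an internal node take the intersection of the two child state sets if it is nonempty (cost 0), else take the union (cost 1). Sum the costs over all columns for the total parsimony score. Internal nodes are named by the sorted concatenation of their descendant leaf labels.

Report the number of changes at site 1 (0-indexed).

2

[col 0] DY: children D:{T}, Y:{G} ∪→ {G,T}; cost 1
[col 0] DTY: children DY:{G,T}, T:{C} ∪→ {C,G,T}; cost 1
[col 0] DSTY: children DTY:{C,G,T}, S:{T} ∩→ {T}; cost 0
[col 1] DY: children D:{C}, Y:{G} ∪→ {C,G}; cost 1
[col 1] DTY: children DY:{C,G}, T:{A} ∪→ {A,C,G}; cost 1
[col 1] DSTY: children DTY:{A,C,G}, S:{A} ∩→ {A}; cost 0
[col 2] DY: children D:{G}, Y:{G} ∩→ {G}; cost 0
[col 2] DTY: children DY:{G}, T:{A} ∪→ {A,G}; cost 1
[col 2] DSTY: children DTY:{A,G}, S:{T} ∪→ {A,G,T}; cost 1
[col 3] DY: children D:{G}, Y:{A} ∪→ {A,G}; cost 1
[col 3] DTY: children DY:{A,G}, T:{T} ∪→ {A,G,T}; cost 1
[col 3] DSTY: children DTY:{A,G,T}, S:{G} ∩→ {G}; cost 0
[col 4] DY: children D:{G}, Y:{G} ∩→ {G}; cost 0
[col 4] DTY: children DY:{G}, T:{A} ∪→ {A,G}; cost 1
[col 4] DSTY: children DTY:{A,G}, S:{C} ∪→ {A,C,G}; cost 1
[col 5] DY: children D:{A}, Y:{T} ∪→ {A,T}; cost 1
[col 5] DTY: children DY:{A,T}, T:{A} ∩→ {A}; cost 0
[col 5] DSTY: children DTY:{A}, S:{A} ∩→ {A}; cost 0
[col 6] DY: children D:{C}, Y:{A} ∪→ {A,C}; cost 1
[col 6] DTY: children DY:{A,C}, T:{A} ∩→ {A}; cost 0
[col 6] DSTY: children DTY:{A}, S:{C} ∪→ {A,C}; cost 1
[col 7] DY: children D:{G}, Y:{C} ∪→ {C,G}; cost 1
[col 7] DTY: children DY:{C,G}, T:{C} ∩→ {C}; cost 0
[col 7] DSTY: children DTY:{C}, S:{A} ∪→ {A,C}; cost 1
per-site changes: [2, 2, 2, 2, 2, 1, 2, 2]; total = 15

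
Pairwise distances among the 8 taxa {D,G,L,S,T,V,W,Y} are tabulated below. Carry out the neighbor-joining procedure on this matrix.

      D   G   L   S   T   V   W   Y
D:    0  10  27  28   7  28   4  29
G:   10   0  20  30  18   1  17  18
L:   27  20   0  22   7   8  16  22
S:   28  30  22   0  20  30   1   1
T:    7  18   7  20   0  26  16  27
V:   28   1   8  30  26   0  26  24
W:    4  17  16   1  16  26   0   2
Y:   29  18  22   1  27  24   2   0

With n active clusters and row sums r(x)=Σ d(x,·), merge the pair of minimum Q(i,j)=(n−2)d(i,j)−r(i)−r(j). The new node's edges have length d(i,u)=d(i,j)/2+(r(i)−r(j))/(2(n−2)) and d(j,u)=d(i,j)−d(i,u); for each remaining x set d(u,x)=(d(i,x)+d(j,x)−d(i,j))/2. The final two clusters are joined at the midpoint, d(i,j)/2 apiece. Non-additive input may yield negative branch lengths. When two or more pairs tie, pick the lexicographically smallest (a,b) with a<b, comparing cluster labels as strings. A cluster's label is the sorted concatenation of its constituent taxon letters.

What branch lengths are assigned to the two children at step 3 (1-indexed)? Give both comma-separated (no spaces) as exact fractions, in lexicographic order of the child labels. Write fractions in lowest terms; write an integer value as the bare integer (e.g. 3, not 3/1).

step 1: merge (G,V) at d=1, Q=-251; branch lengths G→-23/12, V→35/12; new cluster GV
  updated: d(D,GV)=37/2, d(GV,L)=27/2, d(GV,S)=59/2, d(GV,T)=43/2, d(GV,W)=21, d(GV,Y)=41/2
step 2: merge (S,Y) at d=1, Q=-198; branch lengths S→1/2, Y→1/2; new cluster SY
  updated: d(D,SY)=28, d(GV,SY)=49/2, d(L,SY)=43/2, d(SY,T)=23, d(SY,W)=1
step 3: merge (SY,W) at d=1, Q=-152; branch lengths SY→11/2, W→-9/2; new cluster SWY
  updated: d(D,SWY)=31/2, d(GV,SWY)=89/4, d(L,SWY)=73/4, d(SWY,T)=19
step 4: merge (D,T) at d=7, Q=-203/2; branch lengths D→23/4, T→5/4; new cluster DT
  updated: d(DT,GV)=33/2, d(DT,L)=27/2, d(DT,SWY)=55/4
step 5: merge (DT,SWY) at d=55/4, Q=-141/2; branch lengths DT→17/4, SWY→19/2; new cluster DSTWY
  updated: d(DSTWY,GV)=25/2, d(DSTWY,L)=9
step 6: merge (DSTWY,GV) at d=25/2, Q=-35; branch lengths DSTWY→4, GV→17/2; new cluster DGSTVWY
  updated: d(DGSTVWY,L)=5
step 7: merge (DGSTVWY,L) at d=5; branch lengths DGSTVWY→5/2, L→5/2; new cluster DGLSTVWY
final tree: ((((D:23/4,T:5/4):17/4,((S:1/2,Y:1/2):11/2,W:-9/2):19/2):4,(G:-23/12,V:35/12):17/2):5/2,L:5/2)
total length: 165/4

11/2,-9/2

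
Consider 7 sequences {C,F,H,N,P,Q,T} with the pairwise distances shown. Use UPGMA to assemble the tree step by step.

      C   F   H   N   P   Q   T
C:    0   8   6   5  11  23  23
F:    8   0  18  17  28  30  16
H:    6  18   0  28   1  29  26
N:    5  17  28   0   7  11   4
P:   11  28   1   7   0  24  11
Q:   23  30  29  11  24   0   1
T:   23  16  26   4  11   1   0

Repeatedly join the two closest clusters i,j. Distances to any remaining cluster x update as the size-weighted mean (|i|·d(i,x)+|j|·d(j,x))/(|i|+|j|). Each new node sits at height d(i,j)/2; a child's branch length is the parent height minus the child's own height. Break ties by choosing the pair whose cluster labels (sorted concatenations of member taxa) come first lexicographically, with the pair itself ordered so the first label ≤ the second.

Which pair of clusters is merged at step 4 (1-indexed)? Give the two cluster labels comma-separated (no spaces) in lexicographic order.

step 1: merge (H,P) at d=1; branch lengths H→1/2, P→1/2; new cluster HP
  updated: d(C,HP)=17/2, d(F,HP)=23, d(HP,N)=35/2, d(HP,Q)=53/2, d(HP,T)=37/2
step 2: merge (Q,T) at d=1; branch lengths Q→1/2, T→1/2; new cluster QT
  updated: d(C,QT)=23, d(F,QT)=23, d(HP,QT)=45/2, d(N,QT)=15/2
step 3: merge (C,N) at d=5; branch lengths C→5/2, N→5/2; new cluster CN
  updated: d(CN,F)=25/2, d(CN,HP)=13, d(CN,QT)=61/4
step 4: merge (CN,F) at d=25/2; branch lengths CN→15/4, F→25/4; new cluster CFN
  updated: d(CFN,HP)=49/3, d(CFN,QT)=107/6
step 5: merge (CFN,HP) at d=49/3; branch lengths CFN→23/12, HP→23/3; new cluster CFHNP
  updated: d(CFHNP,QT)=197/10
step 6: merge (CFHNP,QT) at d=197/10; branch lengths CFHNP→101/60, QT→187/20; new cluster CFHNPQT
final tree: ((((C:5/2,N:5/2):15/4,F:25/4):23/12,(H:1/2,P:1/2):23/3):101/60,(Q:1/2,T:1/2):187/20)
total length: 2257/60

CN,F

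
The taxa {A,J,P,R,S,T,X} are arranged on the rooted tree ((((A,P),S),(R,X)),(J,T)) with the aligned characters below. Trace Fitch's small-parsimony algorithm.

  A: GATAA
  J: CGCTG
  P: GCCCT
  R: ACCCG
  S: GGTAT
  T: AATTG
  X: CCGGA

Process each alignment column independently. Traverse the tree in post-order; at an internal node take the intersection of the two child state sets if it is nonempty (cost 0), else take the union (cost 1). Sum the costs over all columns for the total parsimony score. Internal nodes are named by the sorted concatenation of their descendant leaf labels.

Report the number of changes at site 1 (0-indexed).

4

AP@0: {G} ∩ {G} = {G} (intersection, +0)
APS@0: {G} ∩ {G} = {G} (intersection, +0)
RX@0: {A} ∪ {C} = {A,C} (union, +1)
APRSX@0: {G} ∪ {A,C} = {A,C,G} (union, +1)
JT@0: {C} ∪ {A} = {A,C} (union, +1)
AJPRSTX@0: {A,C,G} ∩ {A,C} = {A,C} (intersection, +0)
AP@1: {A} ∪ {C} = {A,C} (union, +1)
APS@1: {A,C} ∪ {G} = {A,C,G} (union, +1)
RX@1: {C} ∩ {C} = {C} (intersection, +0)
APRSX@1: {A,C,G} ∩ {C} = {C} (intersection, +0)
JT@1: {G} ∪ {A} = {A,G} (union, +1)
AJPRSTX@1: {C} ∪ {A,G} = {A,C,G} (union, +1)
AP@2: {T} ∪ {C} = {C,T} (union, +1)
APS@2: {C,T} ∩ {T} = {T} (intersection, +0)
RX@2: {C} ∪ {G} = {C,G} (union, +1)
APRSX@2: {T} ∪ {C,G} = {C,G,T} (union, +1)
JT@2: {C} ∪ {T} = {C,T} (union, +1)
AJPRSTX@2: {C,G,T} ∩ {C,T} = {C,T} (intersection, +0)
AP@3: {A} ∪ {C} = {A,C} (union, +1)
APS@3: {A,C} ∩ {A} = {A} (intersection, +0)
RX@3: {C} ∪ {G} = {C,G} (union, +1)
APRSX@3: {A} ∪ {C,G} = {A,C,G} (union, +1)
JT@3: {T} ∩ {T} = {T} (intersection, +0)
AJPRSTX@3: {A,C,G} ∪ {T} = {A,C,G,T} (union, +1)
AP@4: {A} ∪ {T} = {A,T} (union, +1)
APS@4: {A,T} ∩ {T} = {T} (intersection, +0)
RX@4: {G} ∪ {A} = {A,G} (union, +1)
APRSX@4: {T} ∪ {A,G} = {A,G,T} (union, +1)
JT@4: {G} ∩ {G} = {G} (intersection, +0)
AJPRSTX@4: {A,G,T} ∩ {G} = {G} (intersection, +0)
per-site changes: [3, 4, 4, 4, 3]; total = 18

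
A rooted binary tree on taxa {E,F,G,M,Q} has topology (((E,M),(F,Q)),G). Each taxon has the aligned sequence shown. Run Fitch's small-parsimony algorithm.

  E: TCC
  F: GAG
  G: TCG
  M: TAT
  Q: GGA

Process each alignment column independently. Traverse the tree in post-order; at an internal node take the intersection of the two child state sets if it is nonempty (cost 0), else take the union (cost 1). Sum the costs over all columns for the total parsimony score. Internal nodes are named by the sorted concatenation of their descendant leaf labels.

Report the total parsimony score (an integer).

7

site 0, node EM: E={T} ∩ M={T} → {T} (+0)
site 0, node FQ: F={G} ∩ Q={G} → {G} (+0)
site 0, node EFMQ: EM={T} ∪ FQ={G} → {G,T} (+1)
site 0, node EFGMQ: EFMQ={G,T} ∩ G={T} → {T} (+0)
site 1, node EM: E={C} ∪ M={A} → {A,C} (+1)
site 1, node FQ: F={A} ∪ Q={G} → {A,G} (+1)
site 1, node EFMQ: EM={A,C} ∩ FQ={A,G} → {A} (+0)
site 1, node EFGMQ: EFMQ={A} ∪ G={C} → {A,C} (+1)
site 2, node EM: E={C} ∪ M={T} → {C,T} (+1)
site 2, node FQ: F={G} ∪ Q={A} → {A,G} (+1)
site 2, node EFMQ: EM={C,T} ∪ FQ={A,G} → {A,C,G,T} (+1)
site 2, node EFGMQ: EFMQ={A,C,G,T} ∩ G={G} → {G} (+0)
per-site changes: [1, 3, 3]; total = 7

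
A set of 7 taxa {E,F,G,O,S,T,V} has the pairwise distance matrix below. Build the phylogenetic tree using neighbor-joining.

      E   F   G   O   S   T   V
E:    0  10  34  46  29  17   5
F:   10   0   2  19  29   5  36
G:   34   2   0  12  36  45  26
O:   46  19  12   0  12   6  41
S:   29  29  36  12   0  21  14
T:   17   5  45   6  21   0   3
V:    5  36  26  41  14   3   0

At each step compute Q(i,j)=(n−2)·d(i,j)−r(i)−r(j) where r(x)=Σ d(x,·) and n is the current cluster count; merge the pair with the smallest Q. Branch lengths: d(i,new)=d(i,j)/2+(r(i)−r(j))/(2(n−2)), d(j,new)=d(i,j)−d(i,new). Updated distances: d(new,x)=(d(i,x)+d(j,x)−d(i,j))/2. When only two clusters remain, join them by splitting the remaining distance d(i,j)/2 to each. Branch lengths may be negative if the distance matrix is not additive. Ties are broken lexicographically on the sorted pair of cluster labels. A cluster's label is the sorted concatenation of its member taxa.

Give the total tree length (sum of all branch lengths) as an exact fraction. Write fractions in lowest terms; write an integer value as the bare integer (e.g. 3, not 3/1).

step 1: merge (F,G) at d=2, Q=-246; branch lengths F→-22/5, G→32/5; new cluster FG
  updated: d(E,FG)=21, d(FG,O)=29/2, d(FG,S)=63/2, d(FG,T)=24, d(FG,V)=30
step 2: merge (E,V) at d=5, Q=-191; branch lengths E→45/8, V→-5/8; new cluster EV
  updated: d(EV,FG)=23, d(EV,O)=41, d(EV,S)=19, d(EV,T)=15/2
step 3: merge (EV,T) at d=15/2, Q=-253/2; branch lengths EV→109/12, T→-19/12; new cluster ETV
  updated: d(ETV,FG)=79/4, d(ETV,O)=79/4, d(ETV,S)=65/4
step 4: merge (ETV,S) at d=65/4, Q=-83; branch lengths ETV→57/8, S→73/8; new cluster ESTV
  updated: d(ESTV,FG)=35/2, d(ESTV,O)=31/4
step 5: merge (ESTV,FG) at d=35/2, Q=-159/4; branch lengths ESTV→43/8, FG→97/8; new cluster EFGSTV
  updated: d(EFGSTV,O)=19/8
step 6: merge (EFGSTV,O) at d=19/8; branch lengths EFGSTV→19/16, O→19/16; new cluster EFGOSTV
final tree: (((((E:45/8,V:-5/8):109/12,T:-19/12):57/8,S:73/8):43/8,(F:-22/5,G:32/5):97/8):19/16,O:19/16)
total length: 405/8

405/8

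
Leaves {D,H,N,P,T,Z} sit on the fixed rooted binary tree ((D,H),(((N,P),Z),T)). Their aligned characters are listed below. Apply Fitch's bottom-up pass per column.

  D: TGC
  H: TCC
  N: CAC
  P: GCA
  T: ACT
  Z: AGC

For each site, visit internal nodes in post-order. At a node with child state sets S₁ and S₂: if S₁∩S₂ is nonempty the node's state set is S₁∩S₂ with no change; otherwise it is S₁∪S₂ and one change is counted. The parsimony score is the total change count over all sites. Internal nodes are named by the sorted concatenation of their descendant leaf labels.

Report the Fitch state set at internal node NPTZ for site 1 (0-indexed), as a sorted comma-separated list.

DH@0: {T} ∩ {T} = {T} (intersection, +0)
NP@0: {C} ∪ {G} = {C,G} (union, +1)
NPZ@0: {C,G} ∪ {A} = {A,C,G} (union, +1)
NPTZ@0: {A,C,G} ∩ {A} = {A} (intersection, +0)
DHNPTZ@0: {T} ∪ {A} = {A,T} (union, +1)
DH@1: {G} ∪ {C} = {C,G} (union, +1)
NP@1: {A} ∪ {C} = {A,C} (union, +1)
NPZ@1: {A,C} ∪ {G} = {A,C,G} (union, +1)
NPTZ@1: {A,C,G} ∩ {C} = {C} (intersection, +0)
DHNPTZ@1: {C,G} ∩ {C} = {C} (intersection, +0)
DH@2: {C} ∩ {C} = {C} (intersection, +0)
NP@2: {C} ∪ {A} = {A,C} (union, +1)
NPZ@2: {A,C} ∩ {C} = {C} (intersection, +0)
NPTZ@2: {C} ∪ {T} = {C,T} (union, +1)
DHNPTZ@2: {C} ∩ {C,T} = {C} (intersection, +0)
per-site changes: [3, 3, 2]; total = 8

C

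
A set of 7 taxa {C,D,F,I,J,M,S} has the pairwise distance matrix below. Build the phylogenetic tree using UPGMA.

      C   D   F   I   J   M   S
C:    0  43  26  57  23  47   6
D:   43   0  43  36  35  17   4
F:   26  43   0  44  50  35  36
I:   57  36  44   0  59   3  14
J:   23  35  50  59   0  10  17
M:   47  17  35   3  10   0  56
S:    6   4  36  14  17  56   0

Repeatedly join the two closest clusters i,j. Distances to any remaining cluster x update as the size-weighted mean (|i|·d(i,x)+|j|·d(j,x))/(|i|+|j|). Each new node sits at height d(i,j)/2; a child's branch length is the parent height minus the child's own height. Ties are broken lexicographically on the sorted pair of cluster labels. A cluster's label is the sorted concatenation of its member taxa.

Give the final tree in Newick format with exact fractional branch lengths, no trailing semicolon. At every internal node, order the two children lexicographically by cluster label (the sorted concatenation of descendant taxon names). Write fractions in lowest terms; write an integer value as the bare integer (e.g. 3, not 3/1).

((((C:23/2,J:23/2):9/8,(D:2,S:2):85/8):47/8,(I:3/2,M:3/2):17):1,F:39/2)

1. join I+M (d=3) ⇒ IM; edges |I|=3/2, |M|=3/2
  updated: d(C,IM)=52, d(D,IM)=53/2, d(F,IM)=79/2, d(IM,J)=69/2, d(IM,S)=35
2. join D+S (d=4) ⇒ DS; edges |D|=2, |S|=2
  updated: d(C,DS)=49/2, d(DS,F)=79/2, d(DS,IM)=123/4, d(DS,J)=26
3. join C+J (d=23) ⇒ CJ; edges |C|=23/2, |J|=23/2
  updated: d(CJ,DS)=101/4, d(CJ,F)=38, d(CJ,IM)=173/4
4. join CJ+DS (d=101/4) ⇒ CDJS; edges |CJ|=9/8, |DS|=85/8
  updated: d(CDJS,F)=155/4, d(CDJS,IM)=37
5. join CDJS+IM (d=37) ⇒ CDIJMS; edges |CDJS|=47/8, |IM|=17
  updated: d(CDIJMS,F)=39
6. join CDIJMS+F (d=39) ⇒ CDFIJMS; edges |CDIJMS|=1, |F|=39/2
final tree: ((((C:23/2,J:23/2):9/8,(D:2,S:2):85/8):47/8,(I:3/2,M:3/2):17):1,F:39/2)
total length: 681/8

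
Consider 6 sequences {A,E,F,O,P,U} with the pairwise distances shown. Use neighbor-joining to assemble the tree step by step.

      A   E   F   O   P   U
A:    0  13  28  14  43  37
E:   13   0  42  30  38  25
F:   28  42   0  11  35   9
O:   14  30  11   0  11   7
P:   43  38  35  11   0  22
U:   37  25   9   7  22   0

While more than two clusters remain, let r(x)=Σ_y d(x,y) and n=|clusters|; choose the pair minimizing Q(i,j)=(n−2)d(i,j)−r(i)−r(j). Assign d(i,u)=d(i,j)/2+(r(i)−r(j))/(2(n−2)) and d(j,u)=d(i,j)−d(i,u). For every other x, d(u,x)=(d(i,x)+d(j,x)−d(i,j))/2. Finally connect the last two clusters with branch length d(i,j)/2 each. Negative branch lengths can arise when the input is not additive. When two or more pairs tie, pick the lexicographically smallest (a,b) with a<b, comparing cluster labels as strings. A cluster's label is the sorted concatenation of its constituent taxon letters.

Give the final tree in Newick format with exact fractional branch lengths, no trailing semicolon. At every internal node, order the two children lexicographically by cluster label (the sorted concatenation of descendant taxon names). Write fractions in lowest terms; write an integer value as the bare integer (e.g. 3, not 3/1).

1. join A+E (d=13, Q=-231) ⇒ AE; edges |A|=39/8, |E|=65/8
  updated: d(AE,F)=57/2, d(AE,O)=31/2, d(AE,P)=34, d(AE,U)=49/2
2. join F+U (d=9, Q=-119) ⇒ FU; edges |F|=8, |U|=1
  updated: d(AE,FU)=22, d(FU,O)=9/2, d(FU,P)=24
3. join AE+FU (d=22, Q=-78) ⇒ AEFU; edges |AE|=65/4, |FU|=23/4
  updated: d(AEFU,O)=-1, d(AEFU,P)=18
4. join AEFU+O (d=-1, Q=-28) ⇒ AEFOU; edges |AEFU|=3, |O|=-4
  updated: d(AEFOU,P)=15
5. join AEFOU+P (d=15) ⇒ AEFOPU; edges |AEFOU|=15/2, |P|=15/2
final tree: ((((A:39/8,E:65/8):65/4,(F:8,U:1):23/4):3,O:-4):15/2,P:15/2)
total length: 58

((((A:39/8,E:65/8):65/4,(F:8,U:1):23/4):3,O:-4):15/2,P:15/2)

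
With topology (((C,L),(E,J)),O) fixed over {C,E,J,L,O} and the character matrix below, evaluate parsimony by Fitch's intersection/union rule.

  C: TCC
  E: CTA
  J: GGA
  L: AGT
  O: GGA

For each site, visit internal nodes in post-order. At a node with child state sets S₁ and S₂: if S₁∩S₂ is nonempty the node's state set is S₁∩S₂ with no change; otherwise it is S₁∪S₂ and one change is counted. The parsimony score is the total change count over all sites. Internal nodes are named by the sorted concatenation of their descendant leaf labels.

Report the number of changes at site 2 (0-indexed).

2

[col 0] CL: children C:{T}, L:{A} ∪→ {A,T}; cost 1
[col 0] EJ: children E:{C}, J:{G} ∪→ {C,G}; cost 1
[col 0] CEJL: children CL:{A,T}, EJ:{C,G} ∪→ {A,C,G,T}; cost 1
[col 0] CEJLO: children CEJL:{A,C,G,T}, O:{G} ∩→ {G}; cost 0
[col 1] CL: children C:{C}, L:{G} ∪→ {C,G}; cost 1
[col 1] EJ: children E:{T}, J:{G} ∪→ {G,T}; cost 1
[col 1] CEJL: children CL:{C,G}, EJ:{G,T} ∩→ {G}; cost 0
[col 1] CEJLO: children CEJL:{G}, O:{G} ∩→ {G}; cost 0
[col 2] CL: children C:{C}, L:{T} ∪→ {C,T}; cost 1
[col 2] EJ: children E:{A}, J:{A} ∩→ {A}; cost 0
[col 2] CEJL: children CL:{C,T}, EJ:{A} ∪→ {A,C,T}; cost 1
[col 2] CEJLO: children CEJL:{A,C,T}, O:{A} ∩→ {A}; cost 0
per-site changes: [3, 2, 2]; total = 7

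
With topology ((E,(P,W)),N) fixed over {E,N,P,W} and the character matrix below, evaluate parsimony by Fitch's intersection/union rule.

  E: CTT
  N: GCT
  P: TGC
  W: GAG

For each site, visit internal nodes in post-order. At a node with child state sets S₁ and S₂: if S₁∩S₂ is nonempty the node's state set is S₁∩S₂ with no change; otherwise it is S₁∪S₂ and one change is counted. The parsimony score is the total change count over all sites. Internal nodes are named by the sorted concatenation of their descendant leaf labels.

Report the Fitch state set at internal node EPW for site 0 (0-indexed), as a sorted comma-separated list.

[col 0] PW: children P:{T}, W:{G} ∪→ {G,T}; cost 1
[col 0] EPW: children E:{C}, PW:{G,T} ∪→ {C,G,T}; cost 1
[col 0] ENPW: children EPW:{C,G,T}, N:{G} ∩→ {G}; cost 0
[col 1] PW: children P:{G}, W:{A} ∪→ {A,G}; cost 1
[col 1] EPW: children E:{T}, PW:{A,G} ∪→ {A,G,T}; cost 1
[col 1] ENPW: children EPW:{A,G,T}, N:{C} ∪→ {A,C,G,T}; cost 1
[col 2] PW: children P:{C}, W:{G} ∪→ {C,G}; cost 1
[col 2] EPW: children E:{T}, PW:{C,G} ∪→ {C,G,T}; cost 1
[col 2] ENPW: children EPW:{C,G,T}, N:{T} ∩→ {T}; cost 0
per-site changes: [2, 3, 2]; total = 7

C,G,T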